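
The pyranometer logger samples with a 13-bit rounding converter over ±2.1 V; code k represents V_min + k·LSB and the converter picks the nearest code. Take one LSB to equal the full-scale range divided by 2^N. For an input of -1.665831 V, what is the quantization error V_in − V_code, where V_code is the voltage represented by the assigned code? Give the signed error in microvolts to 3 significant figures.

Span: 2.1 V − (-2.1 V) = 4.2 V. LSB = 4.2 V / 2^13 ≈ 0.5127 mV.
(-1.665831 − (-2.1)) / LSB = 0.434169 × 8192/4.2 = 846.8363. Nearest integer: k = 847.
Reconstructed level: -2.1 + 847 × 4.2/8192 V = -1.665747070 V.
Error = V_in − V_code = -1.665831 − (-1.665747070) = −83.9 µV.

−83.9 µV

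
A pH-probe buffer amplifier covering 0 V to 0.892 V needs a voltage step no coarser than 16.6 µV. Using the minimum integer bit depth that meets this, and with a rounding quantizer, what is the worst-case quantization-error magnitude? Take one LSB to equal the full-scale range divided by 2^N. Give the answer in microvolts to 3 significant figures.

6.81 µV

Range is 0.892 V.
Required number of levels: 0.892/16.6 µV = 53735; smallest N with 2^N ≥ that is 16.
Step size = 0.892/65536 V = 13.611 µV.
Max error for round-to-nearest is LSB/2 = 6.81 µV.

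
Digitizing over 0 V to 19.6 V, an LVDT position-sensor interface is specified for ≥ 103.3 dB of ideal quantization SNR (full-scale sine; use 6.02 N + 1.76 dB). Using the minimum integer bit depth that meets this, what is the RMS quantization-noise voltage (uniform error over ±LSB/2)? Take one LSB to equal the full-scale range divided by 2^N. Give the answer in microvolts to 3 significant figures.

Full-scale range = 19.6 V.
Required N = ⌈(103.3 − 1.76)/6.02⌉ = ⌈16.867⌉ = 17.
LSB = 19.6 V / 2^17 = 149.54 µV.
V_rms = LSB/√12 = 43.2 µV.

43.2 µV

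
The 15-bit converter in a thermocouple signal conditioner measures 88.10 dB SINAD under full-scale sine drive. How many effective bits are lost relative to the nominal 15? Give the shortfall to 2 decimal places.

0.66 bits

ENOB = (SINAD − 1.76)/6.02 = (88.10 − 1.76)/6.02 = 14.3422 bits.
Shortfall = 15 − 14.3422 = 0.6578 bits.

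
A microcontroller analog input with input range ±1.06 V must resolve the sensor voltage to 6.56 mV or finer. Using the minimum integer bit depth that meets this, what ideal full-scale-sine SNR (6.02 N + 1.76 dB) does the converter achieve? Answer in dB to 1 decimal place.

Full-scale range = 1.06 V − (-1.06 V) = 2.12 V.
2.12 V / 6.56 mV = 323.2. Since 2^8 = 256 and 2^9 = 512, N = 9.
6.02(9) + 1.76 = 55.94 dB.

55.9 dB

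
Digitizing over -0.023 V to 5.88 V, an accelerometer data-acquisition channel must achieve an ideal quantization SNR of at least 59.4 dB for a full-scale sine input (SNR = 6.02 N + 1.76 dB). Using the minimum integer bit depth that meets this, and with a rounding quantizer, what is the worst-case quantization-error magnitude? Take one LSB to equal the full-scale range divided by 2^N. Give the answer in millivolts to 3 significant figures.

Span: 5.88 V − (-0.023 V) = 5.903 V.
Required N = ⌈(59.4 − 1.76)/6.02⌉ = ⌈9.575⌉ = 10.
Step size = 5.903/1024 V = 5.7646 mV.
Max error for round-to-nearest is LSB/2 = 2.88 mV.

2.88 mV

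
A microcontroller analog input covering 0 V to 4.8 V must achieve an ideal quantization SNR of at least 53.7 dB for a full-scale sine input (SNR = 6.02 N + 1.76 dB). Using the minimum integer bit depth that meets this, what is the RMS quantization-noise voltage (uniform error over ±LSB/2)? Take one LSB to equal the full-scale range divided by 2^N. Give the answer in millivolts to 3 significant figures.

2.71 mV

Range is 4.8 V.
Solving 6.02 N ≥ 53.7 − 1.76: N ≥ 8.628. Round up → N = 9.
LSB = 4.8 V / 2^9 = 9.3750 mV.
σ_q = LSB/√12 = 9.3750 mV/3.4641 = 2.71 mV.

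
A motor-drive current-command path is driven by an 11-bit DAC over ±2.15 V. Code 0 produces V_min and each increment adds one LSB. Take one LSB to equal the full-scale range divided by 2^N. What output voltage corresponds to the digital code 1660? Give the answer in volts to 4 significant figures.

The full-scale span is 2.15 − (-2.15) = 4.3 V. LSB = 4.3 V / 2^11.
Output = V_min + (1660/2048) × range = -2.15 + 0.810547 × 4.3 V
      = -2.15 + 3.48535 = 1.33535 V.

1.335 V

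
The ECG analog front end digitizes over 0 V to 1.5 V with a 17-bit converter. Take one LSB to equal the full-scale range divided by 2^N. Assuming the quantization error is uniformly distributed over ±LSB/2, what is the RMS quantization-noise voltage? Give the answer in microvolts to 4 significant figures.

3.304 µV

Range is 1.5 V.
Step size = 1.5/131072 V = 11.4441 µV.
V_rms = LSB/√12 = 11.4441 µV / √12 = 3.304 µV.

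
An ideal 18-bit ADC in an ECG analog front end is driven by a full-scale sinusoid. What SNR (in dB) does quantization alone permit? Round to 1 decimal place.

Ideal quantization SNR: 6.02 × 18 + 1.76 dB = 110.1 dB.

110.1 dB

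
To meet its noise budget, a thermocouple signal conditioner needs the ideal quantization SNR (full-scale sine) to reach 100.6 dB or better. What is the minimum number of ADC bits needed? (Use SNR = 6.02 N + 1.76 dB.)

N ≥ (100.6 − 1.76)/6.02 = 16.419 → N_min = 17.

17 bits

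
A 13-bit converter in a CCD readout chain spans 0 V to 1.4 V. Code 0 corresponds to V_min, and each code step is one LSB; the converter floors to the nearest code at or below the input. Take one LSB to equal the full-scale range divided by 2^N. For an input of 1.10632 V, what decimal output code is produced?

6473

Full-scale range = 1.4 V. LSB = 1.4 V / 2^13 ≈ 170.9 µV.
V_in − V_min = 1.10632 − (0) = 1.10632 V.
Divide by LSB: 1.10632 × 8192/1.4 = 6473.5525.
Truncating gives code 6473.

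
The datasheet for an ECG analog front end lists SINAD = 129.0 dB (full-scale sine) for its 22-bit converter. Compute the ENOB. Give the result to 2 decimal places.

21.14 bits

(129.0 − 1.76) / 6.02 = 127.24/6.02 = 21.1362 effective bits.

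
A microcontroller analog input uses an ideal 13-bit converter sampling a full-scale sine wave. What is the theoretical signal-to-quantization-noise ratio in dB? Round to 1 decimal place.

For an ideal N-bit converter with full-scale sine input, SNR = 6.02 N + 1.76 dB. SNR = 6.02 × 13 + 1.76 = 78.26 + 1.76 = 80.02 dB.

80.0 dB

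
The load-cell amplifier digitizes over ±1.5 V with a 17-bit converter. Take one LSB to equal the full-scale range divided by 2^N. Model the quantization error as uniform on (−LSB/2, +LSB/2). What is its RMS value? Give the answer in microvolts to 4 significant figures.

6.607 µV

Span: 1.5 V − (-1.5 V) = 3 V.
LSB = 3 V ÷ 2^17 = 3/131072 V = 22.8882 µV.
V_rms = LSB/√12 = 22.8882 µV / √12 = 6.607 µV.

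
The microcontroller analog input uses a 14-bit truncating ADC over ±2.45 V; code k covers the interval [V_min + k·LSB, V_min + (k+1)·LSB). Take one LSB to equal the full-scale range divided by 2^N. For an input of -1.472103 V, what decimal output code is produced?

3269

Range = 2.45 − (-2.45) = 4.9 V. LSB = 4.9 V / 2^14 ≈ 299.1 µV.
(V_in − V_min) × 2^14/range = (-1.472103 − (-2.45)) × 16384/4.9 = 3269.768.
Floor → code = 3269.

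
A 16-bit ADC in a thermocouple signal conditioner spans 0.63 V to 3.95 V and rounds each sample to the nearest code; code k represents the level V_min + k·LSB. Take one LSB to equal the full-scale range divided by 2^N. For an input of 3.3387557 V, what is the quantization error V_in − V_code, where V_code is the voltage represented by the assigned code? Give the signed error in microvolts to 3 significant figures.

Range = 3.95 − (0.63) = 3.32 V. LSB = 3.32 V / 2^16 ≈ 50.66 µV.
(3.3387557 − (0.63)) / LSB = 2.7087557 × 65536/3.32 = 53470.1848. Nearest integer: k = 53470.
Reconstructed level: 0.63 + 53470 × 3.32/65536 V = 3.3387463379 V.
V_in − V_code = 3.3387557 − (3.3387463379) = +9.36 µV.

+9.36 µV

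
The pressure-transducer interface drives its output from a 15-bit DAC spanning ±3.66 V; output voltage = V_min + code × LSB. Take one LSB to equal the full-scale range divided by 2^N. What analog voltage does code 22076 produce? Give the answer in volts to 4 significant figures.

Span: 3.66 V − (-3.66 V) = 7.32 V. LSB = 7.32 V / 2^15.
V_out = -3.66 + 22076 × (7.32/32768) V
      = -3.66 + 4.93153 = 1.27153 V.

1.272 V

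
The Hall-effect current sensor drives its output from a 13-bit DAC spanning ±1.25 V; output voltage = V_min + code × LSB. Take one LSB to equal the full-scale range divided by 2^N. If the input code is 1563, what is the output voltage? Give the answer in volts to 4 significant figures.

-0.7730 V

Full-scale range = 1.25 V − (-1.25 V) = 2.5 V. LSB = 2.5 V / 2^13.
V_out = -1.25 + 1563 × (2.5/8192) V
      = -1.25 V + 0.476990 V = -0.773010 V.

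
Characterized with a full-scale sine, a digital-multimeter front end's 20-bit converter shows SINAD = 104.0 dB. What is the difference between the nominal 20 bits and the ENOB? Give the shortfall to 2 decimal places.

3.02 bits

Effective bits = (104.0 − 1.76)/6.02 = 16.9834.
20 − 16.9834 = 3.02 bits below nominal.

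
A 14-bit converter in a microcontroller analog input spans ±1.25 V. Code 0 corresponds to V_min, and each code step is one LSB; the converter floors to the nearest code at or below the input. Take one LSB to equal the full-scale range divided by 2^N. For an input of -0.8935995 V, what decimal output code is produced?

Full-scale range = 1.25 V − (-1.25 V) = 2.5 V. LSB = 2.5 V / 2^14 ≈ 152.6 µV.
(V_in − V_min) × 2^14/range = (-0.8935995 − (-1.25)) × 16384/2.5 = 2335.706.
Floor → code = 2335.

2335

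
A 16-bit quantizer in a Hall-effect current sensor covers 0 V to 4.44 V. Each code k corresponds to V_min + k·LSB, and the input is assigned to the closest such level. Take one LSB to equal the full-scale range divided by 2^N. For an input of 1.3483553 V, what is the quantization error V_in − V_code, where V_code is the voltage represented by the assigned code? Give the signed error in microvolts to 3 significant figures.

+14.2 µV

Span = 4.44 V. LSB = 4.44 V / 2^16 ≈ 67.75 µV.
(V_in − V_min)/LSB = (1.3483553 − (0)) × 65536/4.44 = 19902.2101 → nearest code k = 19902.
Reconstructed level: 0 + 19902 × 4.44/65536 V = 1.3483410645 V.
V_in − V_code = 1.3483553 − (1.3483410645) = +14.2 µV.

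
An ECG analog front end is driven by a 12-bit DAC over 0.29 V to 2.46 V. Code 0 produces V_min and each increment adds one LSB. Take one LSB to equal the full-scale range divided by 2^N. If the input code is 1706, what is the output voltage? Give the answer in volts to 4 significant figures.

The full-scale span is 2.46 − (0.29) = 2.17 V. LSB = 2.17 V / 2^12.
V_out = 0.29 + 1706 × (2.17/4096) V
      = 0.29 V + 0.903813 V = 1.19381 V.

1.194 V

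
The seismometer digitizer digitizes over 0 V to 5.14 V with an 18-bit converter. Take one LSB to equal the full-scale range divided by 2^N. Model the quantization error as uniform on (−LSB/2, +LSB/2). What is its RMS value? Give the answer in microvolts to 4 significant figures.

Range is 5.14 V.
LSB = 5.14 V / 2^18 = 19.6075 µV.
V_rms = LSB/√12 = 19.6075 µV / √12 = 5.660 µV.

5.660 µV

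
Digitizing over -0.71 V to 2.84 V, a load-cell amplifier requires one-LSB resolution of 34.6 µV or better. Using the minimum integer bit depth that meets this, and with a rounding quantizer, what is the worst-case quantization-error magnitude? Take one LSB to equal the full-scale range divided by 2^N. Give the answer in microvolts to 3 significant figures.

13.5 µV

Span: 2.84 V − (-0.71 V) = 3.55 V.
Need 2^N ≥ 3.55 V / 34.6 µV = 102600 → N_min = 17.
LSB = 3.55 V / 2^17 = 27.084 µV.
Max error for round-to-nearest is LSB/2 = 13.5 µV.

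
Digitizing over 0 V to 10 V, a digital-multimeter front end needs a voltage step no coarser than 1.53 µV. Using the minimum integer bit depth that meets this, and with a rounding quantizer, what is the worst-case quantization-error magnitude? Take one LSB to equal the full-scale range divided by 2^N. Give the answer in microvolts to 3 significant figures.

0.596 µV

Span = 10 V.
Required number of levels: 10/1.53 µV = 6.5359e6; smallest N with 2^N ≥ that is 23.
Step size = 10/8388608 V = 1.1921 µV.
Half an LSB is 0.596 µV.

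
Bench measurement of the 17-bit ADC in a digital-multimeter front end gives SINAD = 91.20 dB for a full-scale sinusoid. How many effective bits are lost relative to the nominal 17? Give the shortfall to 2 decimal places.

N_eff = (91.20 − 1.76)/6.02 = 14.8571 bits.
17 − 14.8571 = 2.14 bits below nominal.

2.14 bits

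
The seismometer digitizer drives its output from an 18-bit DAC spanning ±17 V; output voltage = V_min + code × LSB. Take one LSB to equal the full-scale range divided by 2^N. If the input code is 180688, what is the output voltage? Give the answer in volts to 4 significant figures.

6.435 V

Span: 17 V − (-17 V) = 34 V. LSB = 34 V / 2^18.
V_out = V_min + code × LSB = -17 V + 180688 × 34 V / 262144
      = -17 V + 23.4352 V = 6.43518 V.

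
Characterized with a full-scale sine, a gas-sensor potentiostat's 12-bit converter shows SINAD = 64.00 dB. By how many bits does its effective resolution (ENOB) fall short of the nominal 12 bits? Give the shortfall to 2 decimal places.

N_eff = (64.00 − 1.76)/6.02 = 10.3389 bits.
12 − 10.3389 = 1.66 bits below nominal.

1.66 bits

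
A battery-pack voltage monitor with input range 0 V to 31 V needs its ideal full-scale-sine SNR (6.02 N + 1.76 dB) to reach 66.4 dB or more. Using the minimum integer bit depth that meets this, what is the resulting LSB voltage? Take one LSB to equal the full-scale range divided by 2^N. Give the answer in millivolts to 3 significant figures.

15.1 mV

Range is 31 V.
6.02 N + 1.76 ≥ 66.4 gives N ≥ 10.738, so the minimum integer is 11.
LSB = 31 V ÷ 2^11 = 31/2048 V = 15.1 mV.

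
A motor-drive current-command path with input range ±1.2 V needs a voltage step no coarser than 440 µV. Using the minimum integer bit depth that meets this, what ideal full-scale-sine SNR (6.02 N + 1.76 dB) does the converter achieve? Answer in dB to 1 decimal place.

Range = 1.2 − (-1.2) = 2.4 V.
Required number of levels: 2.4/440 µV = 5454.5; smallest N with 2^N ≥ that is 13.
Ideal SNR at N = 13: 6.02·13 + 1.76 = 80.0 dB.

80.0 dB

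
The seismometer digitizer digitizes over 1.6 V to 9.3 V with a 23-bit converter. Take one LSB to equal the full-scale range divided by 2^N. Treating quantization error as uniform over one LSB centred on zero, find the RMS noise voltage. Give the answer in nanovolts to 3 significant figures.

265 nV

Range = 9.3 − (1.6) = 7.7 V.
Step size = 7.7/8388608 V = 0.91791 µV.
For a uniform distribution on [−LSB/2, +LSB/2], V_rms = LSB/√12 = 0.91791 µV/3.4641 = 265 nV.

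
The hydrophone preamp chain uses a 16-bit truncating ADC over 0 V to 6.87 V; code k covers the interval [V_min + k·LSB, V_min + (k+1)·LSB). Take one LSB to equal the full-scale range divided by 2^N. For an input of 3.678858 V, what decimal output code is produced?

Full-scale range = 6.87 V. LSB = 6.87 V / 2^16 ≈ 104.8 µV.
(V_in − V_min) × 2^16/range = (3.678858 − (0)) × 65536/6.87 = 35094.270.
Floor → code = 35094.

35094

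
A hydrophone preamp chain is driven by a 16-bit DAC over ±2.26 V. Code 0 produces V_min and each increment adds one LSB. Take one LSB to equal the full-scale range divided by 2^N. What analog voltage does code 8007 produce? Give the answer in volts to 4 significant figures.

-1.708 V

The full-scale span is 2.26 − (-2.26) = 4.52 V. LSB = 4.52 V / 2^16.
V_out = V_min + code × LSB = -2.26 V + 8007 × 4.52 V / 65536
      = -2.26 V + 0.552241 V = -1.70776 V.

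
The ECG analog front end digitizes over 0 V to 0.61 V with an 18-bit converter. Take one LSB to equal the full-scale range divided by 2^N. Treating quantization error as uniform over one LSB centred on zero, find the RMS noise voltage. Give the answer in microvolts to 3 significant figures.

V_FS = 0.61 V.
Step size = 0.61/262144 V = 2.3270 µV.
RMS of a uniform error over width LSB is LSB/√12 = 0.672 µV.

0.672 µV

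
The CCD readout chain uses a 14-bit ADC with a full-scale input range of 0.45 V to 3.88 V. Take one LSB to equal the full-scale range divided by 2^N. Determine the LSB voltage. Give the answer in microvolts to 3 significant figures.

Span: 3.88 V − (0.45 V) = 3.43 V.
There are 2^14 = 16384 steps.
One LSB is 3.43 V / 16384 = 209 µV.

209 µV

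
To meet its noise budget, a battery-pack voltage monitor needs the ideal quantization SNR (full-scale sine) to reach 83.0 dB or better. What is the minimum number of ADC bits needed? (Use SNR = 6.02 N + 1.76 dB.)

Required N = ⌈(83.0 − 1.76)/6.02⌉ = ⌈13.495⌉ = 14.

14 bits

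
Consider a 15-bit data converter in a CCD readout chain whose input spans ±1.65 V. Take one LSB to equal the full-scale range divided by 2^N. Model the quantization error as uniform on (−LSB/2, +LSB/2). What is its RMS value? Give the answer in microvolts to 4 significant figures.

29.07 µV

Full-scale range = 1.65 V − (-1.65 V) = 3.3 V.
One LSB is 3.3 V / 32768 = 100.708 µV.
RMS of a uniform error over width LSB is LSB/√12 = 29.07 µV.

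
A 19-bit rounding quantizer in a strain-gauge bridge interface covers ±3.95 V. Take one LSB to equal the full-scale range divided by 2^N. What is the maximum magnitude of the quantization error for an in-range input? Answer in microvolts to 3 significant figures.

Range = 3.95 − (-3.95) = 7.9 V.
Step size = 7.9/524288 V = 15.068 µV.
Worst-case error for round-to-nearest is half an LSB: 7.53 µV.

7.53 µV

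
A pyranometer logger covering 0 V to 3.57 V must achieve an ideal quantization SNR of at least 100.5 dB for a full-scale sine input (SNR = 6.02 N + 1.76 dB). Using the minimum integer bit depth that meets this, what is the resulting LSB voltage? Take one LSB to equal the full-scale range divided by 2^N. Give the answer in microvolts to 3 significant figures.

Range is 3.57 V.
N ≥ (100.5 − 1.76)/6.02 = 16.402 → N_min = 17.
LSB = 3.57 V / 2^17 = 27.2 µV.

27.2 µV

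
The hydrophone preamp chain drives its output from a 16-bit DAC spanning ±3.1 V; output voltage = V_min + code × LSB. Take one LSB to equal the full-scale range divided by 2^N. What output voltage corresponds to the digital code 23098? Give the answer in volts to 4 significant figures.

Range = 3.1 − (-3.1) = 6.2 V. LSB = 6.2 V / 2^16.
V_out = V_min + code × LSB = -3.1 V + 23098 × 6.2 V / 65536
      = -3.1 + 2.18517 = -0.914825 V.

-0.9148 V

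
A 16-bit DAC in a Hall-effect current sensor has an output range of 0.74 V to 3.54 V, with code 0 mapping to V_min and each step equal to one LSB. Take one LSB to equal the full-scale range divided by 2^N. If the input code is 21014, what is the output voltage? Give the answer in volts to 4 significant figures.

1.638 V

Range = 3.54 − (0.74) = 2.8 V. LSB = 2.8 V / 2^16.
V_out = 0.74 + 21014 × (2.8/65536) V
      = 0.74 + 0.897815 = 1.63781 V.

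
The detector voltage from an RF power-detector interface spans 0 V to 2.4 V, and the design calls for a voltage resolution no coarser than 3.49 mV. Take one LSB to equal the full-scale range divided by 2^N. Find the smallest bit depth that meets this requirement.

Range is 2.4 V.
Need 2^N ≥ 2.4 V / 3.49 mV = 687.7 → N_min = 10.

10 bits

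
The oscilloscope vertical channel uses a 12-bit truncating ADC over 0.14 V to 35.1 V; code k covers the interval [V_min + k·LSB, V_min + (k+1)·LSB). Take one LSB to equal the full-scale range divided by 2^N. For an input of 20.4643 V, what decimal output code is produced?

2381

Full-scale range = 35.1 V − (0.14 V) = 34.96 V. LSB = 34.96 V / 2^12 ≈ 8.535 mV.
code = ⌊(V_in − V_min)/LSB⌋ = ⌊(V_in − V_min) × 2^12 / range⌋
     = ⌊(20.4643 − (0.14)) × 4096 / 34.96⌋ = ⌊20.3243 × 4096/34.96⌋
     = ⌊2381.245⌋ = 2381.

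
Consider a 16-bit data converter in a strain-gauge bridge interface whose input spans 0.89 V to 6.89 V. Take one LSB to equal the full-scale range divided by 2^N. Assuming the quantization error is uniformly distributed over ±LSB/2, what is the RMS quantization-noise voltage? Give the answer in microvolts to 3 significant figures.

Range = 6.89 − (0.89) = 6 V.
LSB = 6 V / 2^16 = 91.553 µV.
V_rms = LSB/√12 = 91.553 µV / √12 = 26.4 µV.

26.4 µV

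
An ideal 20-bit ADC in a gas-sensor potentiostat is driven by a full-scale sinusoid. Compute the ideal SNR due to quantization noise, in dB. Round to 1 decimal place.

122.2 dB

SNR = 6.02·20 + 1.76 = 122.16 dB.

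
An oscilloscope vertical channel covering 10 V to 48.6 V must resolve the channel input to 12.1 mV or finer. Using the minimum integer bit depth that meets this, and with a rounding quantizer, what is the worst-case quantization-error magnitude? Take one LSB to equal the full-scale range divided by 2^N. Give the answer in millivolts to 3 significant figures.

Span: 48.6 V − (10 V) = 38.6 V.
Required number of levels: 38.6/12.1 mV = 3190.1; smallest N with 2^N ≥ that is 12.
LSB = 38.6 V / 2^12 = 9.4238 mV.
|e|_max = LSB/2 = 4.71 mV.

4.71 mV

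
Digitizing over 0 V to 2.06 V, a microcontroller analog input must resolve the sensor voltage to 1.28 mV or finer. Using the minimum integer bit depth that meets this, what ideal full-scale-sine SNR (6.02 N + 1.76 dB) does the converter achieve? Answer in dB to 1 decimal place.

68.0 dB

V_FS = 2.06 V.
Need 2^N ≥ 2.06 V / 1.28 mV = 1609 → N_min = 11.
SNR = 6.02 × 11 + 1.76 = 67.98 dB.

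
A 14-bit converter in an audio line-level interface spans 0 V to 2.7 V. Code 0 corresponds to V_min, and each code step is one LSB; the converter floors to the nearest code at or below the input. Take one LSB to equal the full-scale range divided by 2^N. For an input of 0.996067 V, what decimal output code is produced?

Span = 2.7 V. LSB = 2.7 V / 2^14 ≈ 164.8 µV.
(V_in − V_min) × 2^14/range = (0.996067 − (0)) × 16384/2.7 = 6044.282.
Floor → code = 6044.

6044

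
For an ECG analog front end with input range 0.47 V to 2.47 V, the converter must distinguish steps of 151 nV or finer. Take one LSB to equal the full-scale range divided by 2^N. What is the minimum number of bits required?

24 bits

Span: 2.47 V − (0.47 V) = 2 V.
Levels needed ≥ 2/151 nV = 1.325e7. 2^24 = 16777216 suffices, so N_min = 24.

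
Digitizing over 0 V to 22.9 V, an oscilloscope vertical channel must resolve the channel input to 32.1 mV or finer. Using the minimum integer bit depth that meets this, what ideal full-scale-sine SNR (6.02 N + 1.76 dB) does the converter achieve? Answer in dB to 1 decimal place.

62.0 dB

V_FS = 22.9 V.
Levels needed ≥ 22.9/32.1 mV = 713.4. 2^10 = 1024 suffices, so N_min = 10.
SNR = 6.02 × 10 + 1.76 = 61.96 dB.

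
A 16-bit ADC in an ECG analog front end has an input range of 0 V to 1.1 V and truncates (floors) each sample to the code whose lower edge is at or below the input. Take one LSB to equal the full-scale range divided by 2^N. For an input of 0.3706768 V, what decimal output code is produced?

22084

Range is 1.1 V. LSB = 1.1 V / 2^16 ≈ 16.78 µV.
V_in − V_min = 0.3706768 − (0) = 0.3706768 V.
Divide by LSB: 0.3706768 × 65536/1.1 = 22084.2498.
Truncating gives code 22084.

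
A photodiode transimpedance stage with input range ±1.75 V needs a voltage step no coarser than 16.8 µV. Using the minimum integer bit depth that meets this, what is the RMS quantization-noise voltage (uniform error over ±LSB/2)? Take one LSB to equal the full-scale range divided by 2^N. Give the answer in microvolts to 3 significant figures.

Range = 1.75 − (-1.75) = 3.5 V.
Levels needed ≥ 3.5/16.8 µV = 208300. 2^18 = 262144 suffices, so N_min = 18.
LSB = 3.5 V ÷ 2^18 = 3.5/262144 V = 13.351 µV.
σ_q = LSB/√12 = 13.351 µV/3.4641 = 3.85 µV.

3.85 µV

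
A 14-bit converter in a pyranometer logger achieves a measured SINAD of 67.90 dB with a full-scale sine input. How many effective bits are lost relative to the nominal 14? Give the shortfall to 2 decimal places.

3.01 bits

ENOB = (SINAD − 1.76)/6.02 = (67.90 − 1.76)/6.02 = 10.9867 bits.
Shortfall = 14 − 10.9867 = 3.0133 bits.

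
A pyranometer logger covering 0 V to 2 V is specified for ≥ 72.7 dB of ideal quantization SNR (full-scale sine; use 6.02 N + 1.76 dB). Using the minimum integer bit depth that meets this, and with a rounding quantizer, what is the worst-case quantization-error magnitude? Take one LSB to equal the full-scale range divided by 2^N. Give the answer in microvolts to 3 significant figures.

244 µV

Range is 2 V.
Required N = ⌈(72.7 − 1.76)/6.02⌉ = ⌈11.784⌉ = 12.
One LSB is 2 V / 4096 = 488.28 µV.
Max error for round-to-nearest is LSB/2 = 244 µV.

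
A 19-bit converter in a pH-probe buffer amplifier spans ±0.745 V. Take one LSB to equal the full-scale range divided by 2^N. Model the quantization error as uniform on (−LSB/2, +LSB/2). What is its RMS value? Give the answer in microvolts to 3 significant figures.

0.820 µV

Full-scale range = 0.745 V − (-0.745 V) = 1.49 V.
LSB = 1.49 V / 2^19 = 2.8419 µV.
For a uniform distribution on [−LSB/2, +LSB/2], V_rms = LSB/√12 = 2.8419 µV/3.4641 = 0.820 µV.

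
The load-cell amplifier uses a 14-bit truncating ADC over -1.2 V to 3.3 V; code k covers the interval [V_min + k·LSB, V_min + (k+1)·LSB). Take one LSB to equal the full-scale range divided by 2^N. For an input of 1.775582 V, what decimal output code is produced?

10833

Range = 3.3 − (-1.2) = 4.5 V. LSB = 4.5 V / 2^14 ≈ 274.7 µV.
code = ⌊(V_in − V_min)/LSB⌋ = ⌊(V_in − V_min) × 2^14 / range⌋
     = ⌊(1.775582 − (-1.2)) × 16384 / 4.5⌋ = ⌊2.975582 × 16384/4.5⌋
     = ⌊10833.763⌋ = 10833.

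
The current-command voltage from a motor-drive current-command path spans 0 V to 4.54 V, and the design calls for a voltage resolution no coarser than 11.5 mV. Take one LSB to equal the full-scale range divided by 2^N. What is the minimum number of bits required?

9 bits

Span = 4.54 V.
Required number of levels: 4.54/11.5 mV = 394.78; smallest N with 2^N ≥ that is 9.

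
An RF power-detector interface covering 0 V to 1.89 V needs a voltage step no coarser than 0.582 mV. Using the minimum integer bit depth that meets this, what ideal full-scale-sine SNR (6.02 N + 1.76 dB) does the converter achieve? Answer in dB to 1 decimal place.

Span = 1.89 V.
Required number of levels: 1.89/0.582 mV = 3247.4; smallest N with 2^N ≥ that is 12.
Ideal SNR at N = 12: 6.02·12 + 1.76 = 74.0 dB.

74.0 dB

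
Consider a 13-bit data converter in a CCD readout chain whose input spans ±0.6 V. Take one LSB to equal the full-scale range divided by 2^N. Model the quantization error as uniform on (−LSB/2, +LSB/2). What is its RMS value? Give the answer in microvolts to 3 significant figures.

The full-scale span is 0.6 − (-0.6) = 1.2 V.
LSB = 1.2 V / 2^13 = 146.48 µV.
V_rms = LSB/√12 = 146.48 µV / √12 = 42.3 µV.

42.3 µV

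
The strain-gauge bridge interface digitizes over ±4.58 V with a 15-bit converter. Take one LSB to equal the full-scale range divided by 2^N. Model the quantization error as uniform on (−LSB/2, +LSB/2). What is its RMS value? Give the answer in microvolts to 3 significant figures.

Span: 4.58 V − (-4.58 V) = 9.16 V.
Step size = 9.16/32768 V = 279.54 µV.
For a uniform distribution on [−LSB/2, +LSB/2], V_rms = LSB/√12 = 279.54 µV/3.4641 = 80.7 µV.

80.7 µV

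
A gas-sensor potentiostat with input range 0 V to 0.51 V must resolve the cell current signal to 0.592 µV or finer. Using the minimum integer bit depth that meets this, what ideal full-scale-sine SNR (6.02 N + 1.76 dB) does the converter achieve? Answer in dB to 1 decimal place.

Span = 0.51 V.
Need 2^N ≥ 0.51 V / 0.592 µV = 861500 → N_min = 20.
Ideal SNR at N = 20: 6.02·20 + 1.76 = 122.2 dB.

122.2 dB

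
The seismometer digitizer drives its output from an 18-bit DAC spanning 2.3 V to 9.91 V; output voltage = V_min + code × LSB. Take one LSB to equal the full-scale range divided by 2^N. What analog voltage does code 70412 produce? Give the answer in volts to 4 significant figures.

Range = 9.91 − (2.3) = 7.61 V. LSB = 7.61 V / 2^18.
Output = V_min + (70412/262144) × range = 2.3 + 0.268600 × 7.61 V
      = 2.3 V + 2.04405 V = 4.34405 V.

4.344 V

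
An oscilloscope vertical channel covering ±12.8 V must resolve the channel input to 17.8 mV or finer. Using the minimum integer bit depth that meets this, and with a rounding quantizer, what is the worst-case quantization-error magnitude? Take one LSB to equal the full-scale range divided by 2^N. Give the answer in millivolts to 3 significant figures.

Range = 12.8 − (-12.8) = 25.6 V.
Levels needed ≥ 25.6/17.8 mV = 1438. 2^11 = 2048 suffices, so N_min = 11.
One LSB is 25.6 V / 2048 = 12.500 mV.
|e|_max = LSB/2 = 6.25 mV.

6.25 mV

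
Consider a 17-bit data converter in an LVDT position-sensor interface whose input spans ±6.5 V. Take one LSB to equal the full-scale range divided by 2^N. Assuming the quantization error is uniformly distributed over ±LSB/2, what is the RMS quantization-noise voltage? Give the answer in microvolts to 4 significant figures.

The full-scale span is 6.5 − (-6.5) = 13 V.
LSB = 13 V ÷ 2^17 = 13/131072 V = 99.1821 µV.
σ_q = LSB/√12 = 99.1821 µV/3.4641 = 28.63 µV.

28.63 µV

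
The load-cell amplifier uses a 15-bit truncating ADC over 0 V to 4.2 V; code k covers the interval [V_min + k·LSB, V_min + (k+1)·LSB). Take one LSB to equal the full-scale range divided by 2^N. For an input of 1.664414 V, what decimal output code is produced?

12985

Full-scale range = 4.2 V. LSB = 4.2 V / 2^15 ≈ 128.2 µV.
(V_in − V_min) × 2^15/range = (1.664414 − (0)) × 32768/4.2 = 12985.600.
Floor → code = 12985.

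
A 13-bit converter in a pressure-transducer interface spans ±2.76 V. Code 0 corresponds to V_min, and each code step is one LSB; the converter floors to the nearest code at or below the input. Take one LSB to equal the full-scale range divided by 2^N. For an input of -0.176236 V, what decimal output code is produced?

Full-scale range = 2.76 V − (-2.76 V) = 5.52 V. LSB = 5.52 V / 2^13 ≈ 0.6738 mV.
code = ⌊(V_in − V_min)/LSB⌋ = ⌊(V_in − V_min) × 2^13 / range⌋
     = ⌊(-0.176236 − (-2.76)) × 8192 / 5.52⌋ = ⌊2.583764 × 8192/5.52⌋
     = ⌊3834.456⌋ = 3834.

3834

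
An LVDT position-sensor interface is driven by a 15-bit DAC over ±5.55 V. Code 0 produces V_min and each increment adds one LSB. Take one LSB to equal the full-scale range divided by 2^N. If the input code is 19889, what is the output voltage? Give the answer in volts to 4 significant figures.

1.187 V

Range = 5.55 − (-5.55) = 11.1 V. LSB = 11.1 V / 2^15.
Output = V_min + (19889/32768) × range = -5.55 + 0.606964 × 11.1 V
      = -5.55 V + 6.73730 V = 1.18730 V.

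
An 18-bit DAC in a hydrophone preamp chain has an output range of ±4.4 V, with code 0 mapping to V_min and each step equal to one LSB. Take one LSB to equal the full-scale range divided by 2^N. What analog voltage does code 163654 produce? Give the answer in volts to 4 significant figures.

1.094 V

The full-scale span is 4.4 − (-4.4) = 8.8 V. LSB = 8.8 V / 2^18.
Output = V_min + (163654/262144) × range = -4.4 + 0.624290 × 8.8 V
      = -4.4 V + 5.49376 V = 1.09376 V.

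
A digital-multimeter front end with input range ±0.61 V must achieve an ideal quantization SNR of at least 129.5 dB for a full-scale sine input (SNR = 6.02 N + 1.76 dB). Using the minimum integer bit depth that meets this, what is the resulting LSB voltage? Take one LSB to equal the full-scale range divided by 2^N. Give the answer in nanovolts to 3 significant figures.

291 nV

Full-scale range = 0.61 V − (-0.61 V) = 1.22 V.
6.02 N + 1.76 ≥ 129.5 gives N ≥ 21.219, so the minimum integer is 22.
One LSB is 1.22 V / 4194304 = 291 nV.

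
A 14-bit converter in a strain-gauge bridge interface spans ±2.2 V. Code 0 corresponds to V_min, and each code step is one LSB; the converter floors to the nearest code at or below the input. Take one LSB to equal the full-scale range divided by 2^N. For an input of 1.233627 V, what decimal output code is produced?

12785

The full-scale span is 2.2 − (-2.2) = 4.4 V. LSB = 4.4 V / 2^14 ≈ 268.6 µV.
(V_in − V_min) × 2^14/range = (1.233627 − (-2.2)) × 16384/4.4 = 12785.578.
Floor → code = 12785.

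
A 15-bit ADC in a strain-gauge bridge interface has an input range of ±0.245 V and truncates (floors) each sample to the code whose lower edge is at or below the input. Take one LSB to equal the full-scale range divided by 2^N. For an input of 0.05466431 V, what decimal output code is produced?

Full-scale range = 0.245 V − (-0.245 V) = 0.49 V. LSB = 0.49 V / 2^15 ≈ 14.95 µV.
code = ⌊(V_in − V_min)/LSB⌋ = ⌊(V_in − V_min) × 2^15 / range⌋
     = ⌊(0.05466431 − (-0.245)) × 32768 / 0.49⌋ = ⌊0.29966431 × 32768/0.49⌋
     = ⌊20039.592⌋ = 20039.

20039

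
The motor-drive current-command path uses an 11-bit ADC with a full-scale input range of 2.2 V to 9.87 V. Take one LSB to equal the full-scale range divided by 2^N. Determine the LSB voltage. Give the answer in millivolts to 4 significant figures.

Full-scale range = 9.87 V − (2.2 V) = 7.67 V.
2^11 = 2048 levels.
LSB = 7.67 V ÷ 2^11 = 7.67/2048 V = 3.745 mV.

3.745 mV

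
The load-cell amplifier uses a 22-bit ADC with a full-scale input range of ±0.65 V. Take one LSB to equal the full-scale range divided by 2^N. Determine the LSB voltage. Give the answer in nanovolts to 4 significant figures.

Span: 0.65 V − (-0.65 V) = 1.3 V.
Number of codes = 2^22 = 4194304.
LSB = 1.3 V / 2^22 = 309.9 nV.

309.9 nV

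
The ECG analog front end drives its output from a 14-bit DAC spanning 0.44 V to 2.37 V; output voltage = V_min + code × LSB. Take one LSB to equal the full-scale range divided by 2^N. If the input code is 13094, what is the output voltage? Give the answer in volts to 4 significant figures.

1.982 V

The full-scale span is 2.37 − (0.44) = 1.93 V. LSB = 1.93 V / 2^14.
Output = V_min + (13094/16384) × range = 0.44 + 0.799194 × 1.93 V
      = 0.44 + 1.54245 = 1.98245 V.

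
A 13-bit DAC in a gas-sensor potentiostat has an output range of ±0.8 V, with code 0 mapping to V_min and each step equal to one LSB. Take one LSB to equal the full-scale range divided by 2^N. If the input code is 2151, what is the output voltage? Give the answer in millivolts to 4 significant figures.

-379.9 mV

The full-scale span is 0.8 − (-0.8) = 1.6 V. LSB = 1.6 V / 2^13.
V_out = -0.8 + 2151 × (1.6/8192) V
      = -0.8 V + 0.420117 V = -0.379883 V.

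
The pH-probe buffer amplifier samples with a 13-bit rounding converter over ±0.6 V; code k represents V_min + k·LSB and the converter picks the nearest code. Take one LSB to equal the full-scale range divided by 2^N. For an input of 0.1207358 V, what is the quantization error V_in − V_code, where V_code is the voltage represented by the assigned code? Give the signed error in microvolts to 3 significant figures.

+32.7 µV

Span: 0.6 V − (-0.6 V) = 1.2 V. LSB = 1.2 V / 2^13 ≈ 146.5 µV.
(V_in − V_min)/LSB = (0.1207358 − (-0.6)) × 8192/1.2 = 4920.2231 → nearest code k = 4920.
V_code = V_min + k × range/2^13 = -0.6 + 4920 × 1.2/8192 = 0.1207031250 V.
e = 0.1207358 − (0.1207031250) = +32.7 µV.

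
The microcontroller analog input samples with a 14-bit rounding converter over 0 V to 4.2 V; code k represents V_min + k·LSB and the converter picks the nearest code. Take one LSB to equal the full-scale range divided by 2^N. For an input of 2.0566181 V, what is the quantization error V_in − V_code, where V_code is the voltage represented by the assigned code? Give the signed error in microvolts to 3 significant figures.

−59.1 µV

Span = 4.2 V. LSB = 4.2 V / 2^14 ≈ 256.3 µV.
Position in LSBs: (2.0566181 − (0)) × 16384/4.2 = 8022.7693; rounding gives k = 8023.
V_code = V_min + k × range/2^14 = 0 + 8023 × 4.2/16384 = 2.0566772461 V.
V_in − V_code = 2.0566181 − (2.0566772461) = −59.1 µV.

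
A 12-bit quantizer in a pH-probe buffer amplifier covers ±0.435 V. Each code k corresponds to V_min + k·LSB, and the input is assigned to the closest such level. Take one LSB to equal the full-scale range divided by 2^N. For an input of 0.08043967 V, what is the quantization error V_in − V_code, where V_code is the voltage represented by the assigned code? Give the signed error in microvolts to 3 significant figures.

Span: 0.435 V − (-0.435 V) = 0.87 V. LSB = 0.87 V / 2^12 ≈ 212.4 µV.
(V_in − V_min)/LSB = (0.08043967 − (-0.435)) × 4096/0.87 = 2426.7137 → nearest code k = 2427.
Reconstructed level: -0.435 + 2427 × 0.87/4096 V = 0.08050048828 V.
V_in − V_code = 0.08043967 − (0.08050048828) = −60.8 µV.

−60.8 µV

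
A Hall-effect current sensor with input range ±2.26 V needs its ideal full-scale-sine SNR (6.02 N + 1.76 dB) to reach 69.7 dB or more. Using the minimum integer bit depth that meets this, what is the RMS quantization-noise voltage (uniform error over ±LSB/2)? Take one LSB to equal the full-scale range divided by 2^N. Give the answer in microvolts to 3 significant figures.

319 µV

Full-scale range = 2.26 V − (-2.26 V) = 4.52 V.
Required N = ⌈(69.7 − 1.76)/6.02⌉ = ⌈11.286⌉ = 12.
One LSB is 4.52 V / 4096 = 1.1035 mV.
σ_q = LSB/√12 = 1.1035 mV/3.4641 = 319 µV.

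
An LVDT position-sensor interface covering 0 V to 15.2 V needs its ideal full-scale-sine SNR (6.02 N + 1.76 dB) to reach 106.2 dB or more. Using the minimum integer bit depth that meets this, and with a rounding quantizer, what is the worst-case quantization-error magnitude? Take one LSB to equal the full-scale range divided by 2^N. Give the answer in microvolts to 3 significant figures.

Full-scale range = 15.2 V.
Required N = ⌈(106.2 − 1.76)/6.02⌉ = ⌈17.349⌉ = 18.
One LSB is 15.2 V / 262144 = 57.983 µV.
|e|_max = LSB/2 = 29.0 µV.

29.0 µV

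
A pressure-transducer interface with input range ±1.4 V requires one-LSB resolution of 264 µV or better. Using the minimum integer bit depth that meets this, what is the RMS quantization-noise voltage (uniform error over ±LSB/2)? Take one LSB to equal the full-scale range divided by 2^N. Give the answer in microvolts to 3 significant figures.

49.3 µV

The full-scale span is 1.4 − (-1.4) = 2.8 V.
2.8 V / 264 µV = 10610. Since 2^13 = 8192 and 2^14 = 16384, N = 14.
LSB = 2.8 V / 2^14 = 170.90 µV.
RMS noise = LSB/√12 = 49.3 µV.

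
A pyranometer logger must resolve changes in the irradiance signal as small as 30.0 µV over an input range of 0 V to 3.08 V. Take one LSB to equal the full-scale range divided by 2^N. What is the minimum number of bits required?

17 bits

Range is 3.08 V.
Levels needed ≥ 3.08/30.0 µV = 102700. 2^17 = 131072 suffices, so N_min = 17.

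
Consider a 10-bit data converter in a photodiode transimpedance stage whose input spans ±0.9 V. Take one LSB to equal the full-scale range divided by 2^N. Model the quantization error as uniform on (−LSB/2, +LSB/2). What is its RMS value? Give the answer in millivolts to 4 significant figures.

0.5074 mV

Span: 0.9 V − (-0.9 V) = 1.8 V.
LSB = 1.8 V / 2^10 = 1.75781 mV.
For a uniform distribution on [−LSB/2, +LSB/2], V_rms = LSB/√12 = 1.75781 mV/3.4641 = 0.5074 mV.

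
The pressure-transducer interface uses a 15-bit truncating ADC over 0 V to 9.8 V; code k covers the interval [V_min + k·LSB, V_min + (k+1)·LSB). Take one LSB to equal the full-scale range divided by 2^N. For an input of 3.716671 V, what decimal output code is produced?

V_FS = 9.8 V. LSB = 9.8 V / 2^15 ≈ 299.1 µV.
code = ⌊(V_in − V_min)/LSB⌋ = ⌊(V_in − V_min) × 2^15 / range⌋
     = ⌊(3.716671 − (0)) × 32768 / 9.8⌋ = ⌊3.716671 × 32768/9.8⌋
     = ⌊12427.334⌋ = 12427.

12427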